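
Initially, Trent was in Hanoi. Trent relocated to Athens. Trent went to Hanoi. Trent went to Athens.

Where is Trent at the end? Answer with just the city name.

Tracking Trent's location:
Start: Trent is in Hanoi.
After move 1: Hanoi -> Athens. Trent is in Athens.
After move 2: Athens -> Hanoi. Trent is in Hanoi.
After move 3: Hanoi -> Athens. Trent is in Athens.

Answer: Athens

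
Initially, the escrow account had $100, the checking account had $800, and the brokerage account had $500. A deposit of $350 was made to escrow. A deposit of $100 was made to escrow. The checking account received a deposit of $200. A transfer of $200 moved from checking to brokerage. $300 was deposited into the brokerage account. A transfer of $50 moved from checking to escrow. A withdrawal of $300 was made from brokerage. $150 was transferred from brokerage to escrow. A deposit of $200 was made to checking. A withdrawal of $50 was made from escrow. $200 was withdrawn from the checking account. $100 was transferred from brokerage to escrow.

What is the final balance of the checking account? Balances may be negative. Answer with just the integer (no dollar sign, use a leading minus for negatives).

Tracking account balances step by step:
Start: escrow=100, checking=800, brokerage=500
Event 1 (deposit 350 to escrow): escrow: 100 + 350 = 450. Balances: escrow=450, checking=800, brokerage=500
Event 2 (deposit 100 to escrow): escrow: 450 + 100 = 550. Balances: escrow=550, checking=800, brokerage=500
Event 3 (deposit 200 to checking): checking: 800 + 200 = 1000. Balances: escrow=550, checking=1000, brokerage=500
Event 4 (transfer 200 checking -> brokerage): checking: 1000 - 200 = 800, brokerage: 500 + 200 = 700. Balances: escrow=550, checking=800, brokerage=700
Event 5 (deposit 300 to brokerage): brokerage: 700 + 300 = 1000. Balances: escrow=550, checking=800, brokerage=1000
Event 6 (transfer 50 checking -> escrow): checking: 800 - 50 = 750, escrow: 550 + 50 = 600. Balances: escrow=600, checking=750, brokerage=1000
Event 7 (withdraw 300 from brokerage): brokerage: 1000 - 300 = 700. Balances: escrow=600, checking=750, brokerage=700
Event 8 (transfer 150 brokerage -> escrow): brokerage: 700 - 150 = 550, escrow: 600 + 150 = 750. Balances: escrow=750, checking=750, brokerage=550
Event 9 (deposit 200 to checking): checking: 750 + 200 = 950. Balances: escrow=750, checking=950, brokerage=550
Event 10 (withdraw 50 from escrow): escrow: 750 - 50 = 700. Balances: escrow=700, checking=950, brokerage=550
Event 11 (withdraw 200 from checking): checking: 950 - 200 = 750. Balances: escrow=700, checking=750, brokerage=550
Event 12 (transfer 100 brokerage -> escrow): brokerage: 550 - 100 = 450, escrow: 700 + 100 = 800. Balances: escrow=800, checking=750, brokerage=450

Final balance of checking: 750

Answer: 750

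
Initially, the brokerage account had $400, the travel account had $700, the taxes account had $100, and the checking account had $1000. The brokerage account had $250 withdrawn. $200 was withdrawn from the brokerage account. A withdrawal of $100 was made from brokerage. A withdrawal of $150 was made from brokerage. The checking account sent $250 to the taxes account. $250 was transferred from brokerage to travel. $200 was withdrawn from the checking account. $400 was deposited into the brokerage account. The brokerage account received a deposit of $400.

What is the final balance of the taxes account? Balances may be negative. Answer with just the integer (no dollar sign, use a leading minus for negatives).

Tracking account balances step by step:
Start: brokerage=400, travel=700, taxes=100, checking=1000
Event 1 (withdraw 250 from brokerage): brokerage: 400 - 250 = 150. Balances: brokerage=150, travel=700, taxes=100, checking=1000
Event 2 (withdraw 200 from brokerage): brokerage: 150 - 200 = -50. Balances: brokerage=-50, travel=700, taxes=100, checking=1000
Event 3 (withdraw 100 from brokerage): brokerage: -50 - 100 = -150. Balances: brokerage=-150, travel=700, taxes=100, checking=1000
Event 4 (withdraw 150 from brokerage): brokerage: -150 - 150 = -300. Balances: brokerage=-300, travel=700, taxes=100, checking=1000
Event 5 (transfer 250 checking -> taxes): checking: 1000 - 250 = 750, taxes: 100 + 250 = 350. Balances: brokerage=-300, travel=700, taxes=350, checking=750
Event 6 (transfer 250 brokerage -> travel): brokerage: -300 - 250 = -550, travel: 700 + 250 = 950. Balances: brokerage=-550, travel=950, taxes=350, checking=750
Event 7 (withdraw 200 from checking): checking: 750 - 200 = 550. Balances: brokerage=-550, travel=950, taxes=350, checking=550
Event 8 (deposit 400 to brokerage): brokerage: -550 + 400 = -150. Balances: brokerage=-150, travel=950, taxes=350, checking=550
Event 9 (deposit 400 to brokerage): brokerage: -150 + 400 = 250. Balances: brokerage=250, travel=950, taxes=350, checking=550

Final balance of taxes: 350

Answer: 350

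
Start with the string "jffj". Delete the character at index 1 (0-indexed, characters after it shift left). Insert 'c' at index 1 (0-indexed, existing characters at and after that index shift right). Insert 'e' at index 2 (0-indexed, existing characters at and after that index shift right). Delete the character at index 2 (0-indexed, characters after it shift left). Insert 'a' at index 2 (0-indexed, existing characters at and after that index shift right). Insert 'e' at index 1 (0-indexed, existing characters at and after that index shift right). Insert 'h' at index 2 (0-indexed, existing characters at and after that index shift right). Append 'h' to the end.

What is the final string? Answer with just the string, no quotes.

Applying each edit step by step:
Start: "jffj"
Op 1 (delete idx 1 = 'f'): "jffj" -> "jfj"
Op 2 (insert 'c' at idx 1): "jfj" -> "jcfj"
Op 3 (insert 'e' at idx 2): "jcfj" -> "jcefj"
Op 4 (delete idx 2 = 'e'): "jcefj" -> "jcfj"
Op 5 (insert 'a' at idx 2): "jcfj" -> "jcafj"
Op 6 (insert 'e' at idx 1): "jcafj" -> "jecafj"
Op 7 (insert 'h' at idx 2): "jecafj" -> "jehcafj"
Op 8 (append 'h'): "jehcafj" -> "jehcafjh"

Answer: jehcafjh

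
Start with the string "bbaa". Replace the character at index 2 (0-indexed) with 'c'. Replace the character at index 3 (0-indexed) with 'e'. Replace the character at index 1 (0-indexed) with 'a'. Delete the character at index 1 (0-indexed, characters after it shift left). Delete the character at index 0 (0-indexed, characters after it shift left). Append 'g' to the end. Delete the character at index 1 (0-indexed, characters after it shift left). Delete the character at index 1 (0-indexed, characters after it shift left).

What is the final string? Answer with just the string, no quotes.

Applying each edit step by step:
Start: "bbaa"
Op 1 (replace idx 2: 'a' -> 'c'): "bbaa" -> "bbca"
Op 2 (replace idx 3: 'a' -> 'e'): "bbca" -> "bbce"
Op 3 (replace idx 1: 'b' -> 'a'): "bbce" -> "bace"
Op 4 (delete idx 1 = 'a'): "bace" -> "bce"
Op 5 (delete idx 0 = 'b'): "bce" -> "ce"
Op 6 (append 'g'): "ce" -> "ceg"
Op 7 (delete idx 1 = 'e'): "ceg" -> "cg"
Op 8 (delete idx 1 = 'g'): "cg" -> "c"

Answer: c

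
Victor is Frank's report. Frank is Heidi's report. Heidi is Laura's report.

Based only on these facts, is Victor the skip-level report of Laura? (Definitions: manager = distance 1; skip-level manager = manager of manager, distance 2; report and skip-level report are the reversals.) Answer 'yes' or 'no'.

Reconstructing the manager chain from the given facts:
  Laura -> Heidi -> Frank -> Victor
(each arrow means 'manager of the next')
Positions in the chain (0 = top):
  position of Laura: 0
  position of Heidi: 1
  position of Frank: 2
  position of Victor: 3

Victor is at position 3, Laura is at position 0; signed distance (j - i) = -3.
'skip-level report' requires j - i = -2. Actual distance is -3, so the relation does NOT hold.

Answer: no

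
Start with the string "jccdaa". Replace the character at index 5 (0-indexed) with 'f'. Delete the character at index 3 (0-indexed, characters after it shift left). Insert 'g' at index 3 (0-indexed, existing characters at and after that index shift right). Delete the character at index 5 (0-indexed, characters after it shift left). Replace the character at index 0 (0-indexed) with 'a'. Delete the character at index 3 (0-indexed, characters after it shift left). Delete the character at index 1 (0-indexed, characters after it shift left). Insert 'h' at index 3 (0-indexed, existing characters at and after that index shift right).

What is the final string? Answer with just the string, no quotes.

Applying each edit step by step:
Start: "jccdaa"
Op 1 (replace idx 5: 'a' -> 'f'): "jccdaa" -> "jccdaf"
Op 2 (delete idx 3 = 'd'): "jccdaf" -> "jccaf"
Op 3 (insert 'g' at idx 3): "jccaf" -> "jccgaf"
Op 4 (delete idx 5 = 'f'): "jccgaf" -> "jccga"
Op 5 (replace idx 0: 'j' -> 'a'): "jccga" -> "accga"
Op 6 (delete idx 3 = 'g'): "accga" -> "acca"
Op 7 (delete idx 1 = 'c'): "acca" -> "aca"
Op 8 (insert 'h' at idx 3): "aca" -> "acah"

Answer: acah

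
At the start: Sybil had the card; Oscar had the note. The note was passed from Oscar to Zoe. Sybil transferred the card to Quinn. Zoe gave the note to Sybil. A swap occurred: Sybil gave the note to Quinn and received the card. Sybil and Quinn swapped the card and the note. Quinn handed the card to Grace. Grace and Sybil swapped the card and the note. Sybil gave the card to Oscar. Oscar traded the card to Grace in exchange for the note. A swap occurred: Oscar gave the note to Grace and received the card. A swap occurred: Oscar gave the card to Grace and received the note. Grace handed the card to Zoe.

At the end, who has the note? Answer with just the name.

Answer: Oscar

Derivation:
Tracking all object holders:
Start: card:Sybil, note:Oscar
Event 1 (give note: Oscar -> Zoe). State: card:Sybil, note:Zoe
Event 2 (give card: Sybil -> Quinn). State: card:Quinn, note:Zoe
Event 3 (give note: Zoe -> Sybil). State: card:Quinn, note:Sybil
Event 4 (swap note<->card: now note:Quinn, card:Sybil). State: card:Sybil, note:Quinn
Event 5 (swap card<->note: now card:Quinn, note:Sybil). State: card:Quinn, note:Sybil
Event 6 (give card: Quinn -> Grace). State: card:Grace, note:Sybil
Event 7 (swap card<->note: now card:Sybil, note:Grace). State: card:Sybil, note:Grace
Event 8 (give card: Sybil -> Oscar). State: card:Oscar, note:Grace
Event 9 (swap card<->note: now card:Grace, note:Oscar). State: card:Grace, note:Oscar
Event 10 (swap note<->card: now note:Grace, card:Oscar). State: card:Oscar, note:Grace
Event 11 (swap card<->note: now card:Grace, note:Oscar). State: card:Grace, note:Oscar
Event 12 (give card: Grace -> Zoe). State: card:Zoe, note:Oscar

Final state: card:Zoe, note:Oscar
The note is held by Oscar.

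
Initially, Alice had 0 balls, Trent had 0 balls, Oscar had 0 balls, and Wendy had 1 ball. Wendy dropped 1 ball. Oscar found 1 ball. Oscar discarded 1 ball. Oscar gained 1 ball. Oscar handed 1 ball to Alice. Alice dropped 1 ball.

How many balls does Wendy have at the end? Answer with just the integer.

Tracking counts step by step:
Start: Alice=0, Trent=0, Oscar=0, Wendy=1
Event 1 (Wendy -1): Wendy: 1 -> 0. State: Alice=0, Trent=0, Oscar=0, Wendy=0
Event 2 (Oscar +1): Oscar: 0 -> 1. State: Alice=0, Trent=0, Oscar=1, Wendy=0
Event 3 (Oscar -1): Oscar: 1 -> 0. State: Alice=0, Trent=0, Oscar=0, Wendy=0
Event 4 (Oscar +1): Oscar: 0 -> 1. State: Alice=0, Trent=0, Oscar=1, Wendy=0
Event 5 (Oscar -> Alice, 1): Oscar: 1 -> 0, Alice: 0 -> 1. State: Alice=1, Trent=0, Oscar=0, Wendy=0
Event 6 (Alice -1): Alice: 1 -> 0. State: Alice=0, Trent=0, Oscar=0, Wendy=0

Wendy's final count: 0

Answer: 0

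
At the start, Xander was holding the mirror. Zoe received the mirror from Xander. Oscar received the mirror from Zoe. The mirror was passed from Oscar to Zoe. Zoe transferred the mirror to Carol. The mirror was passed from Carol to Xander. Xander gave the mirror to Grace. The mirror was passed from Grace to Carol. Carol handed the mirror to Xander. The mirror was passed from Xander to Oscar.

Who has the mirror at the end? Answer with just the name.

Answer: Oscar

Derivation:
Tracking the mirror through each event:
Start: Xander has the mirror.
After event 1: Zoe has the mirror.
After event 2: Oscar has the mirror.
After event 3: Zoe has the mirror.
After event 4: Carol has the mirror.
After event 5: Xander has the mirror.
After event 6: Grace has the mirror.
After event 7: Carol has the mirror.
After event 8: Xander has the mirror.
After event 9: Oscar has the mirror.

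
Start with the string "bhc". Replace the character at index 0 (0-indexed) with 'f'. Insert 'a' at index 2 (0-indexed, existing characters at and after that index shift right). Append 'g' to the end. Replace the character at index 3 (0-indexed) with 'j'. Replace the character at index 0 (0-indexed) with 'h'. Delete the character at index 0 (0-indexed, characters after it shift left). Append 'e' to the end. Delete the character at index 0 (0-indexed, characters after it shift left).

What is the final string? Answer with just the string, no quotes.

Applying each edit step by step:
Start: "bhc"
Op 1 (replace idx 0: 'b' -> 'f'): "bhc" -> "fhc"
Op 2 (insert 'a' at idx 2): "fhc" -> "fhac"
Op 3 (append 'g'): "fhac" -> "fhacg"
Op 4 (replace idx 3: 'c' -> 'j'): "fhacg" -> "fhajg"
Op 5 (replace idx 0: 'f' -> 'h'): "fhajg" -> "hhajg"
Op 6 (delete idx 0 = 'h'): "hhajg" -> "hajg"
Op 7 (append 'e'): "hajg" -> "hajge"
Op 8 (delete idx 0 = 'h'): "hajge" -> "ajge"

Answer: ajge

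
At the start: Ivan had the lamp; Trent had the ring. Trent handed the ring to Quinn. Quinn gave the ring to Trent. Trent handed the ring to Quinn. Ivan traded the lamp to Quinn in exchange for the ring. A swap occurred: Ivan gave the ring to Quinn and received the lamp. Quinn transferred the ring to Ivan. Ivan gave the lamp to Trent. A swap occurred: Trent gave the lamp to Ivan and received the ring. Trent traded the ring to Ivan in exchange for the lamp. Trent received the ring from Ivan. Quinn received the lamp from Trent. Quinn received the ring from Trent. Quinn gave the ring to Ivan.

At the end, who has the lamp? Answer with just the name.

Tracking all object holders:
Start: lamp:Ivan, ring:Trent
Event 1 (give ring: Trent -> Quinn). State: lamp:Ivan, ring:Quinn
Event 2 (give ring: Quinn -> Trent). State: lamp:Ivan, ring:Trent
Event 3 (give ring: Trent -> Quinn). State: lamp:Ivan, ring:Quinn
Event 4 (swap lamp<->ring: now lamp:Quinn, ring:Ivan). State: lamp:Quinn, ring:Ivan
Event 5 (swap ring<->lamp: now ring:Quinn, lamp:Ivan). State: lamp:Ivan, ring:Quinn
Event 6 (give ring: Quinn -> Ivan). State: lamp:Ivan, ring:Ivan
Event 7 (give lamp: Ivan -> Trent). State: lamp:Trent, ring:Ivan
Event 8 (swap lamp<->ring: now lamp:Ivan, ring:Trent). State: lamp:Ivan, ring:Trent
Event 9 (swap ring<->lamp: now ring:Ivan, lamp:Trent). State: lamp:Trent, ring:Ivan
Event 10 (give ring: Ivan -> Trent). State: lamp:Trent, ring:Trent
Event 11 (give lamp: Trent -> Quinn). State: lamp:Quinn, ring:Trent
Event 12 (give ring: Trent -> Quinn). State: lamp:Quinn, ring:Quinn
Event 13 (give ring: Quinn -> Ivan). State: lamp:Quinn, ring:Ivan

Final state: lamp:Quinn, ring:Ivan
The lamp is held by Quinn.

Answer: Quinn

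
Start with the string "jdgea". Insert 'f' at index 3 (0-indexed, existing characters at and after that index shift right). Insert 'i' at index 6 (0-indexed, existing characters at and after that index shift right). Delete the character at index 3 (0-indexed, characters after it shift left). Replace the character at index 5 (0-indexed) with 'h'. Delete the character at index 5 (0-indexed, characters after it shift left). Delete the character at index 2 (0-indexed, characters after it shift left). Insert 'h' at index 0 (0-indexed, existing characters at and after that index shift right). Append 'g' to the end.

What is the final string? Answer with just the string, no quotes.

Applying each edit step by step:
Start: "jdgea"
Op 1 (insert 'f' at idx 3): "jdgea" -> "jdgfea"
Op 2 (insert 'i' at idx 6): "jdgfea" -> "jdgfeai"
Op 3 (delete idx 3 = 'f'): "jdgfeai" -> "jdgeai"
Op 4 (replace idx 5: 'i' -> 'h'): "jdgeai" -> "jdgeah"
Op 5 (delete idx 5 = 'h'): "jdgeah" -> "jdgea"
Op 6 (delete idx 2 = 'g'): "jdgea" -> "jdea"
Op 7 (insert 'h' at idx 0): "jdea" -> "hjdea"
Op 8 (append 'g'): "hjdea" -> "hjdeag"

Answer: hjdeag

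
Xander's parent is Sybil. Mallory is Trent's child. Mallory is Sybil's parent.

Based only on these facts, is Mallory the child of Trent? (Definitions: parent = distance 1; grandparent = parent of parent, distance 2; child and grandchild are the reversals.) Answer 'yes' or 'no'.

Answer: yes

Derivation:
Reconstructing the parent chain from the given facts:
  Trent -> Mallory -> Sybil -> Xander
(each arrow means 'parent of the next')
Positions in the chain (0 = top):
  position of Trent: 0
  position of Mallory: 1
  position of Sybil: 2
  position of Xander: 3

Mallory is at position 1, Trent is at position 0; signed distance (j - i) = -1.
'child' requires j - i = -1. Actual distance is -1, so the relation HOLDS.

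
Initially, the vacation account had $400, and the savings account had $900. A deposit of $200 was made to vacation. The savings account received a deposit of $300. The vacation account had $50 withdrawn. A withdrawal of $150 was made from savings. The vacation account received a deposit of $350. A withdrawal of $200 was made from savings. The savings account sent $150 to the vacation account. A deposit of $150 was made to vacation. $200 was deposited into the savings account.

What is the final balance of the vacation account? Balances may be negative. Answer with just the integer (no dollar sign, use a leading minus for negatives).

Answer: 1200

Derivation:
Tracking account balances step by step:
Start: vacation=400, savings=900
Event 1 (deposit 200 to vacation): vacation: 400 + 200 = 600. Balances: vacation=600, savings=900
Event 2 (deposit 300 to savings): savings: 900 + 300 = 1200. Balances: vacation=600, savings=1200
Event 3 (withdraw 50 from vacation): vacation: 600 - 50 = 550. Balances: vacation=550, savings=1200
Event 4 (withdraw 150 from savings): savings: 1200 - 150 = 1050. Balances: vacation=550, savings=1050
Event 5 (deposit 350 to vacation): vacation: 550 + 350 = 900. Balances: vacation=900, savings=1050
Event 6 (withdraw 200 from savings): savings: 1050 - 200 = 850. Balances: vacation=900, savings=850
Event 7 (transfer 150 savings -> vacation): savings: 850 - 150 = 700, vacation: 900 + 150 = 1050. Balances: vacation=1050, savings=700
Event 8 (deposit 150 to vacation): vacation: 1050 + 150 = 1200. Balances: vacation=1200, savings=700
Event 9 (deposit 200 to savings): savings: 700 + 200 = 900. Balances: vacation=1200, savings=900

Final balance of vacation: 1200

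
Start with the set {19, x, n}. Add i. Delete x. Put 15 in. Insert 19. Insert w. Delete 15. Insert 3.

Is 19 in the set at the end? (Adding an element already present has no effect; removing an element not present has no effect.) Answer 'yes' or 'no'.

Answer: yes

Derivation:
Tracking the set through each operation:
Start: {19, n, x}
Event 1 (add i): added. Set: {19, i, n, x}
Event 2 (remove x): removed. Set: {19, i, n}
Event 3 (add 15): added. Set: {15, 19, i, n}
Event 4 (add 19): already present, no change. Set: {15, 19, i, n}
Event 5 (add w): added. Set: {15, 19, i, n, w}
Event 6 (remove 15): removed. Set: {19, i, n, w}
Event 7 (add 3): added. Set: {19, 3, i, n, w}

Final set: {19, 3, i, n, w} (size 5)
19 is in the final set.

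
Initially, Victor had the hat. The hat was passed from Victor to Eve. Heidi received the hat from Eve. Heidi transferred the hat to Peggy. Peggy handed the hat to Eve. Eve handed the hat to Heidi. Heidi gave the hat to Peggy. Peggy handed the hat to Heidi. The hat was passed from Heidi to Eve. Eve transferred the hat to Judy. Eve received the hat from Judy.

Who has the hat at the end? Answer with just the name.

Tracking the hat through each event:
Start: Victor has the hat.
After event 1: Eve has the hat.
After event 2: Heidi has the hat.
After event 3: Peggy has the hat.
After event 4: Eve has the hat.
After event 5: Heidi has the hat.
After event 6: Peggy has the hat.
After event 7: Heidi has the hat.
After event 8: Eve has the hat.
After event 9: Judy has the hat.
After event 10: Eve has the hat.

Answer: Eve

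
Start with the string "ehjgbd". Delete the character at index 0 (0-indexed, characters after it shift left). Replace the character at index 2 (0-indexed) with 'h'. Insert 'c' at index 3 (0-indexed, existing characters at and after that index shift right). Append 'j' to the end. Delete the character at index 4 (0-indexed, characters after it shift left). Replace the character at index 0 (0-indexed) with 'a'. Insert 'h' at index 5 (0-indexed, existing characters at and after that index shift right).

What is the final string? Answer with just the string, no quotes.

Applying each edit step by step:
Start: "ehjgbd"
Op 1 (delete idx 0 = 'e'): "ehjgbd" -> "hjgbd"
Op 2 (replace idx 2: 'g' -> 'h'): "hjgbd" -> "hjhbd"
Op 3 (insert 'c' at idx 3): "hjhbd" -> "hjhcbd"
Op 4 (append 'j'): "hjhcbd" -> "hjhcbdj"
Op 5 (delete idx 4 = 'b'): "hjhcbdj" -> "hjhcdj"
Op 6 (replace idx 0: 'h' -> 'a'): "hjhcdj" -> "ajhcdj"
Op 7 (insert 'h' at idx 5): "ajhcdj" -> "ajhcdhj"

Answer: ajhcdhj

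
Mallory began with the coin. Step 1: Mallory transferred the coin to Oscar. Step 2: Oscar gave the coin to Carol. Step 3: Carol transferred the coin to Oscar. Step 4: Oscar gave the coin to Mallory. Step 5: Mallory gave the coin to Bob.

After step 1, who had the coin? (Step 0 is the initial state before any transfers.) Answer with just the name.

Tracking the coin holder through step 1:
After step 0 (start): Mallory
After step 1: Oscar

At step 1, the holder is Oscar.

Answer: Oscar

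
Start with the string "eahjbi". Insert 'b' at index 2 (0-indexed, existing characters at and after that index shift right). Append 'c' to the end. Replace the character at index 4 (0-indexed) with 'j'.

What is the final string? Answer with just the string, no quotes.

Answer: eabhjbic

Derivation:
Applying each edit step by step:
Start: "eahjbi"
Op 1 (insert 'b' at idx 2): "eahjbi" -> "eabhjbi"
Op 2 (append 'c'): "eabhjbi" -> "eabhjbic"
Op 3 (replace idx 4: 'j' -> 'j'): "eabhjbic" -> "eabhjbic"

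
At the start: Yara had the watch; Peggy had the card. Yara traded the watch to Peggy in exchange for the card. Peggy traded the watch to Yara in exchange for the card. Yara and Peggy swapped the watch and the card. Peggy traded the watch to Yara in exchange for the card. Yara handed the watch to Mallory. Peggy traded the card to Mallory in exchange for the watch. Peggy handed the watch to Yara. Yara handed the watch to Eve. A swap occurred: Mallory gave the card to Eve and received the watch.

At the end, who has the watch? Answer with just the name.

Answer: Mallory

Derivation:
Tracking all object holders:
Start: watch:Yara, card:Peggy
Event 1 (swap watch<->card: now watch:Peggy, card:Yara). State: watch:Peggy, card:Yara
Event 2 (swap watch<->card: now watch:Yara, card:Peggy). State: watch:Yara, card:Peggy
Event 3 (swap watch<->card: now watch:Peggy, card:Yara). State: watch:Peggy, card:Yara
Event 4 (swap watch<->card: now watch:Yara, card:Peggy). State: watch:Yara, card:Peggy
Event 5 (give watch: Yara -> Mallory). State: watch:Mallory, card:Peggy
Event 6 (swap card<->watch: now card:Mallory, watch:Peggy). State: watch:Peggy, card:Mallory
Event 7 (give watch: Peggy -> Yara). State: watch:Yara, card:Mallory
Event 8 (give watch: Yara -> Eve). State: watch:Eve, card:Mallory
Event 9 (swap card<->watch: now card:Eve, watch:Mallory). State: watch:Mallory, card:Eve

Final state: watch:Mallory, card:Eve
The watch is held by Mallory.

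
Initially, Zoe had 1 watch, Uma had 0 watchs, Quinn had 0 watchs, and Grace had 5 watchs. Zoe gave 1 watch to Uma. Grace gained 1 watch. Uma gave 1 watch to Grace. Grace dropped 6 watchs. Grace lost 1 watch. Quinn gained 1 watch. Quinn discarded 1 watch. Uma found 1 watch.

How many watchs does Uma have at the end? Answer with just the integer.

Answer: 1

Derivation:
Tracking counts step by step:
Start: Zoe=1, Uma=0, Quinn=0, Grace=5
Event 1 (Zoe -> Uma, 1): Zoe: 1 -> 0, Uma: 0 -> 1. State: Zoe=0, Uma=1, Quinn=0, Grace=5
Event 2 (Grace +1): Grace: 5 -> 6. State: Zoe=0, Uma=1, Quinn=0, Grace=6
Event 3 (Uma -> Grace, 1): Uma: 1 -> 0, Grace: 6 -> 7. State: Zoe=0, Uma=0, Quinn=0, Grace=7
Event 4 (Grace -6): Grace: 7 -> 1. State: Zoe=0, Uma=0, Quinn=0, Grace=1
Event 5 (Grace -1): Grace: 1 -> 0. State: Zoe=0, Uma=0, Quinn=0, Grace=0
Event 6 (Quinn +1): Quinn: 0 -> 1. State: Zoe=0, Uma=0, Quinn=1, Grace=0
Event 7 (Quinn -1): Quinn: 1 -> 0. State: Zoe=0, Uma=0, Quinn=0, Grace=0
Event 8 (Uma +1): Uma: 0 -> 1. State: Zoe=0, Uma=1, Quinn=0, Grace=0

Uma's final count: 1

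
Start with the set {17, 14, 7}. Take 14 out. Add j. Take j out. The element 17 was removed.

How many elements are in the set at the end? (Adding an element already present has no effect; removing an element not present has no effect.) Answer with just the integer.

Answer: 1

Derivation:
Tracking the set through each operation:
Start: {14, 17, 7}
Event 1 (remove 14): removed. Set: {17, 7}
Event 2 (add j): added. Set: {17, 7, j}
Event 3 (remove j): removed. Set: {17, 7}
Event 4 (remove 17): removed. Set: {7}

Final set: {7} (size 1)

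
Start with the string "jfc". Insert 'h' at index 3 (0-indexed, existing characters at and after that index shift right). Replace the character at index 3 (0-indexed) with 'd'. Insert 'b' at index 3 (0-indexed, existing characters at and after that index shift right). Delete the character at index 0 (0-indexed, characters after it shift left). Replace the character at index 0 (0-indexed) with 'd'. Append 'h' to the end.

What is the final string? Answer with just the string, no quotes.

Applying each edit step by step:
Start: "jfc"
Op 1 (insert 'h' at idx 3): "jfc" -> "jfch"
Op 2 (replace idx 3: 'h' -> 'd'): "jfch" -> "jfcd"
Op 3 (insert 'b' at idx 3): "jfcd" -> "jfcbd"
Op 4 (delete idx 0 = 'j'): "jfcbd" -> "fcbd"
Op 5 (replace idx 0: 'f' -> 'd'): "fcbd" -> "dcbd"
Op 6 (append 'h'): "dcbd" -> "dcbdh"

Answer: dcbdh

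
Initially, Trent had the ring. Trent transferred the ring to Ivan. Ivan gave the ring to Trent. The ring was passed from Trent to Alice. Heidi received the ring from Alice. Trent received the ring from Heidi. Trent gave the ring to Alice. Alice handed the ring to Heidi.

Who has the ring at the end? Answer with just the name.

Tracking the ring through each event:
Start: Trent has the ring.
After event 1: Ivan has the ring.
After event 2: Trent has the ring.
After event 3: Alice has the ring.
After event 4: Heidi has the ring.
After event 5: Trent has the ring.
After event 6: Alice has the ring.
After event 7: Heidi has the ring.

Answer: Heidi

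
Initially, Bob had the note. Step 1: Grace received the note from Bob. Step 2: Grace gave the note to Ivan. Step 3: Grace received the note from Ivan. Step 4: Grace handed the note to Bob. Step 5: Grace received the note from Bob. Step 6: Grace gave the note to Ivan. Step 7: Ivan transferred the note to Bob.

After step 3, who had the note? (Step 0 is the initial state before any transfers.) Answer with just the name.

Tracking the note holder through step 3:
After step 0 (start): Bob
After step 1: Grace
After step 2: Ivan
After step 3: Grace

At step 3, the holder is Grace.

Answer: Grace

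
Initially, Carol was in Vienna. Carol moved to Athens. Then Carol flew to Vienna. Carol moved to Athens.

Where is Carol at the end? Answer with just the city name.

Tracking Carol's location:
Start: Carol is in Vienna.
After move 1: Vienna -> Athens. Carol is in Athens.
After move 2: Athens -> Vienna. Carol is in Vienna.
After move 3: Vienna -> Athens. Carol is in Athens.

Answer: Athens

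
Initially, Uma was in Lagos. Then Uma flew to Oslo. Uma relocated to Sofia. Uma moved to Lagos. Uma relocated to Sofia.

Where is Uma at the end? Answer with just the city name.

Tracking Uma's location:
Start: Uma is in Lagos.
After move 1: Lagos -> Oslo. Uma is in Oslo.
After move 2: Oslo -> Sofia. Uma is in Sofia.
After move 3: Sofia -> Lagos. Uma is in Lagos.
After move 4: Lagos -> Sofia. Uma is in Sofia.

Answer: Sofia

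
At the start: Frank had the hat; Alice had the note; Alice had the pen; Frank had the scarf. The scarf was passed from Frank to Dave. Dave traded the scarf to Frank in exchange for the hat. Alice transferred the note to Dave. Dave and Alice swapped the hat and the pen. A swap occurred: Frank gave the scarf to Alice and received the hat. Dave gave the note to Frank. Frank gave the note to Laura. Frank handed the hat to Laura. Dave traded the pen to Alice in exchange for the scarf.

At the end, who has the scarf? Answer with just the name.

Tracking all object holders:
Start: hat:Frank, note:Alice, pen:Alice, scarf:Frank
Event 1 (give scarf: Frank -> Dave). State: hat:Frank, note:Alice, pen:Alice, scarf:Dave
Event 2 (swap scarf<->hat: now scarf:Frank, hat:Dave). State: hat:Dave, note:Alice, pen:Alice, scarf:Frank
Event 3 (give note: Alice -> Dave). State: hat:Dave, note:Dave, pen:Alice, scarf:Frank
Event 4 (swap hat<->pen: now hat:Alice, pen:Dave). State: hat:Alice, note:Dave, pen:Dave, scarf:Frank
Event 5 (swap scarf<->hat: now scarf:Alice, hat:Frank). State: hat:Frank, note:Dave, pen:Dave, scarf:Alice
Event 6 (give note: Dave -> Frank). State: hat:Frank, note:Frank, pen:Dave, scarf:Alice
Event 7 (give note: Frank -> Laura). State: hat:Frank, note:Laura, pen:Dave, scarf:Alice
Event 8 (give hat: Frank -> Laura). State: hat:Laura, note:Laura, pen:Dave, scarf:Alice
Event 9 (swap pen<->scarf: now pen:Alice, scarf:Dave). State: hat:Laura, note:Laura, pen:Alice, scarf:Dave

Final state: hat:Laura, note:Laura, pen:Alice, scarf:Dave
The scarf is held by Dave.

Answer: Dave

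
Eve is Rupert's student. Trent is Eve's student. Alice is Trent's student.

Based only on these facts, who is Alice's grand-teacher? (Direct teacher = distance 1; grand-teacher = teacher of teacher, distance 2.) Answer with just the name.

Reconstructing the teacher chain from the given facts:
  Rupert -> Eve -> Trent -> Alice
(each arrow means 'teacher of the next')
Positions in the chain (0 = top):
  position of Rupert: 0
  position of Eve: 1
  position of Trent: 2
  position of Alice: 3

Alice is at position 3; the grand-teacher is 2 steps up the chain, i.e. position 1: Eve.

Answer: Eve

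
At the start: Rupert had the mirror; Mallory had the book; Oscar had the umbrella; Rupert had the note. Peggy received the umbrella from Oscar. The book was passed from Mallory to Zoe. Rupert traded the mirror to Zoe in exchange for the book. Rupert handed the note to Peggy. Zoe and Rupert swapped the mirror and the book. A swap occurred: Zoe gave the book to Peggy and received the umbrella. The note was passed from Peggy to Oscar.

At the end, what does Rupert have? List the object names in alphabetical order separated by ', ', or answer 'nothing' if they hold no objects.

Tracking all object holders:
Start: mirror:Rupert, book:Mallory, umbrella:Oscar, note:Rupert
Event 1 (give umbrella: Oscar -> Peggy). State: mirror:Rupert, book:Mallory, umbrella:Peggy, note:Rupert
Event 2 (give book: Mallory -> Zoe). State: mirror:Rupert, book:Zoe, umbrella:Peggy, note:Rupert
Event 3 (swap mirror<->book: now mirror:Zoe, book:Rupert). State: mirror:Zoe, book:Rupert, umbrella:Peggy, note:Rupert
Event 4 (give note: Rupert -> Peggy). State: mirror:Zoe, book:Rupert, umbrella:Peggy, note:Peggy
Event 5 (swap mirror<->book: now mirror:Rupert, book:Zoe). State: mirror:Rupert, book:Zoe, umbrella:Peggy, note:Peggy
Event 6 (swap book<->umbrella: now book:Peggy, umbrella:Zoe). State: mirror:Rupert, book:Peggy, umbrella:Zoe, note:Peggy
Event 7 (give note: Peggy -> Oscar). State: mirror:Rupert, book:Peggy, umbrella:Zoe, note:Oscar

Final state: mirror:Rupert, book:Peggy, umbrella:Zoe, note:Oscar
Rupert holds: mirror.

Answer: mirror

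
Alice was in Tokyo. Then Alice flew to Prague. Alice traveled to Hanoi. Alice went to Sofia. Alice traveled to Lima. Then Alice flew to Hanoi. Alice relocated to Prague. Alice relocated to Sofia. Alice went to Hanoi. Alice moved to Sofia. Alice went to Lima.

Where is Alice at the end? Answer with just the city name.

Answer: Lima

Derivation:
Tracking Alice's location:
Start: Alice is in Tokyo.
After move 1: Tokyo -> Prague. Alice is in Prague.
After move 2: Prague -> Hanoi. Alice is in Hanoi.
After move 3: Hanoi -> Sofia. Alice is in Sofia.
After move 4: Sofia -> Lima. Alice is in Lima.
After move 5: Lima -> Hanoi. Alice is in Hanoi.
After move 6: Hanoi -> Prague. Alice is in Prague.
After move 7: Prague -> Sofia. Alice is in Sofia.
After move 8: Sofia -> Hanoi. Alice is in Hanoi.
After move 9: Hanoi -> Sofia. Alice is in Sofia.
After move 10: Sofia -> Lima. Alice is in Lima.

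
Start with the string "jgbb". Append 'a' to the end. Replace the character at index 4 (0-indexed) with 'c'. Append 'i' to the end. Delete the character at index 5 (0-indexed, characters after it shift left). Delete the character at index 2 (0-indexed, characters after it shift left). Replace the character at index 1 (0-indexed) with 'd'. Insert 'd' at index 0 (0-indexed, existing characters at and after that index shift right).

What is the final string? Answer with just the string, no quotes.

Answer: djdbc

Derivation:
Applying each edit step by step:
Start: "jgbb"
Op 1 (append 'a'): "jgbb" -> "jgbba"
Op 2 (replace idx 4: 'a' -> 'c'): "jgbba" -> "jgbbc"
Op 3 (append 'i'): "jgbbc" -> "jgbbci"
Op 4 (delete idx 5 = 'i'): "jgbbci" -> "jgbbc"
Op 5 (delete idx 2 = 'b'): "jgbbc" -> "jgbc"
Op 6 (replace idx 1: 'g' -> 'd'): "jgbc" -> "jdbc"
Op 7 (insert 'd' at idx 0): "jdbc" -> "djdbc"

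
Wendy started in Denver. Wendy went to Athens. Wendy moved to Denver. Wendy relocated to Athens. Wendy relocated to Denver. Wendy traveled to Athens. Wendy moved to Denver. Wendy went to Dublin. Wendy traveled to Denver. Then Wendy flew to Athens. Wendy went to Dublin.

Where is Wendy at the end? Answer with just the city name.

Answer: Dublin

Derivation:
Tracking Wendy's location:
Start: Wendy is in Denver.
After move 1: Denver -> Athens. Wendy is in Athens.
After move 2: Athens -> Denver. Wendy is in Denver.
After move 3: Denver -> Athens. Wendy is in Athens.
After move 4: Athens -> Denver. Wendy is in Denver.
After move 5: Denver -> Athens. Wendy is in Athens.
After move 6: Athens -> Denver. Wendy is in Denver.
After move 7: Denver -> Dublin. Wendy is in Dublin.
After move 8: Dublin -> Denver. Wendy is in Denver.
After move 9: Denver -> Athens. Wendy is in Athens.
After move 10: Athens -> Dublin. Wendy is in Dublin.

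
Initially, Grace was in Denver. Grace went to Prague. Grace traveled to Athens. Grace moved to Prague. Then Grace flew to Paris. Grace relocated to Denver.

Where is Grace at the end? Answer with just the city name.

Answer: Denver

Derivation:
Tracking Grace's location:
Start: Grace is in Denver.
After move 1: Denver -> Prague. Grace is in Prague.
After move 2: Prague -> Athens. Grace is in Athens.
After move 3: Athens -> Prague. Grace is in Prague.
After move 4: Prague -> Paris. Grace is in Paris.
After move 5: Paris -> Denver. Grace is in Denver.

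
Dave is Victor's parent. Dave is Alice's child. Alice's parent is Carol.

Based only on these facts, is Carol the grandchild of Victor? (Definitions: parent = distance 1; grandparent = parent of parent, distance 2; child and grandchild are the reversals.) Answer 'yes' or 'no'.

Reconstructing the parent chain from the given facts:
  Carol -> Alice -> Dave -> Victor
(each arrow means 'parent of the next')
Positions in the chain (0 = top):
  position of Carol: 0
  position of Alice: 1
  position of Dave: 2
  position of Victor: 3

Carol is at position 0, Victor is at position 3; signed distance (j - i) = 3.
'grandchild' requires j - i = -2. Actual distance is 3, so the relation does NOT hold.

Answer: no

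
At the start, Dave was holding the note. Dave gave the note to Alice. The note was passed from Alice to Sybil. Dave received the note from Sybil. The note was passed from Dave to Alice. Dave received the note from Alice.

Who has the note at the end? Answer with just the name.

Answer: Dave

Derivation:
Tracking the note through each event:
Start: Dave has the note.
After event 1: Alice has the note.
After event 2: Sybil has the note.
After event 3: Dave has the note.
After event 4: Alice has the note.
After event 5: Dave has the note.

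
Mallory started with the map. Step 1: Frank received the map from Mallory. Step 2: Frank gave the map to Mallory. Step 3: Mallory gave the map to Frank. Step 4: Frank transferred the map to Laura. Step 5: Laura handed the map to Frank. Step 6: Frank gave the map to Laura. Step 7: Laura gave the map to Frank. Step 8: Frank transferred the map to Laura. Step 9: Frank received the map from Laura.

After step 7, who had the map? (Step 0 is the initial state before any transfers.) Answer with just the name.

Tracking the map holder through step 7:
After step 0 (start): Mallory
After step 1: Frank
After step 2: Mallory
After step 3: Frank
After step 4: Laura
After step 5: Frank
After step 6: Laura
After step 7: Frank

At step 7, the holder is Frank.

Answer: Frank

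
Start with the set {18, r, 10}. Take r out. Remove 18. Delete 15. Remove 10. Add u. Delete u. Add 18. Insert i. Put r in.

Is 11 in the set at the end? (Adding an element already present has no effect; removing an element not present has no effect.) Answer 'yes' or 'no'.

Answer: no

Derivation:
Tracking the set through each operation:
Start: {10, 18, r}
Event 1 (remove r): removed. Set: {10, 18}
Event 2 (remove 18): removed. Set: {10}
Event 3 (remove 15): not present, no change. Set: {10}
Event 4 (remove 10): removed. Set: {}
Event 5 (add u): added. Set: {u}
Event 6 (remove u): removed. Set: {}
Event 7 (add 18): added. Set: {18}
Event 8 (add i): added. Set: {18, i}
Event 9 (add r): added. Set: {18, i, r}

Final set: {18, i, r} (size 3)
11 is NOT in the final set.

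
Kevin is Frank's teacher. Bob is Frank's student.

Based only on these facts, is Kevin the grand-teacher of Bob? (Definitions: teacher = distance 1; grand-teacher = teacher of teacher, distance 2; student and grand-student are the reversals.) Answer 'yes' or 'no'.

Reconstructing the teacher chain from the given facts:
  Kevin -> Frank -> Bob
(each arrow means 'teacher of the next')
Positions in the chain (0 = top):
  position of Kevin: 0
  position of Frank: 1
  position of Bob: 2

Kevin is at position 0, Bob is at position 2; signed distance (j - i) = 2.
'grand-teacher' requires j - i = 2. Actual distance is 2, so the relation HOLDS.

Answer: yes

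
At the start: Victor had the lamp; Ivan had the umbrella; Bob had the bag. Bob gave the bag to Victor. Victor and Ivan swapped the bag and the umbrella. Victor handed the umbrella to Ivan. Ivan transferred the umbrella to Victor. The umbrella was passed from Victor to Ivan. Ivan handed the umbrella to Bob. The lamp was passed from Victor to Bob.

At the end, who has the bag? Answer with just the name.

Tracking all object holders:
Start: lamp:Victor, umbrella:Ivan, bag:Bob
Event 1 (give bag: Bob -> Victor). State: lamp:Victor, umbrella:Ivan, bag:Victor
Event 2 (swap bag<->umbrella: now bag:Ivan, umbrella:Victor). State: lamp:Victor, umbrella:Victor, bag:Ivan
Event 3 (give umbrella: Victor -> Ivan). State: lamp:Victor, umbrella:Ivan, bag:Ivan
Event 4 (give umbrella: Ivan -> Victor). State: lamp:Victor, umbrella:Victor, bag:Ivan
Event 5 (give umbrella: Victor -> Ivan). State: lamp:Victor, umbrella:Ivan, bag:Ivan
Event 6 (give umbrella: Ivan -> Bob). State: lamp:Victor, umbrella:Bob, bag:Ivan
Event 7 (give lamp: Victor -> Bob). State: lamp:Bob, umbrella:Bob, bag:Ivan

Final state: lamp:Bob, umbrella:Bob, bag:Ivan
The bag is held by Ivan.

Answer: Ivan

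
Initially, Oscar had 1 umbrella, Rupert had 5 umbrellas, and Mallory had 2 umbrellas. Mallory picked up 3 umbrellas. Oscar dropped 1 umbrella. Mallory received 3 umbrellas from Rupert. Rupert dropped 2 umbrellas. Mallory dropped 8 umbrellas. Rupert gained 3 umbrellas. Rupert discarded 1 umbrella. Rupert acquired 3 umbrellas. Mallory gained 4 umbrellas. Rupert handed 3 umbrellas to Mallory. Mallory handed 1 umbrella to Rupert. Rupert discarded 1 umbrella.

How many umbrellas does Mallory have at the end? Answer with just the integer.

Tracking counts step by step:
Start: Oscar=1, Rupert=5, Mallory=2
Event 1 (Mallory +3): Mallory: 2 -> 5. State: Oscar=1, Rupert=5, Mallory=5
Event 2 (Oscar -1): Oscar: 1 -> 0. State: Oscar=0, Rupert=5, Mallory=5
Event 3 (Rupert -> Mallory, 3): Rupert: 5 -> 2, Mallory: 5 -> 8. State: Oscar=0, Rupert=2, Mallory=8
Event 4 (Rupert -2): Rupert: 2 -> 0. State: Oscar=0, Rupert=0, Mallory=8
Event 5 (Mallory -8): Mallory: 8 -> 0. State: Oscar=0, Rupert=0, Mallory=0
Event 6 (Rupert +3): Rupert: 0 -> 3. State: Oscar=0, Rupert=3, Mallory=0
Event 7 (Rupert -1): Rupert: 3 -> 2. State: Oscar=0, Rupert=2, Mallory=0
Event 8 (Rupert +3): Rupert: 2 -> 5. State: Oscar=0, Rupert=5, Mallory=0
Event 9 (Mallory +4): Mallory: 0 -> 4. State: Oscar=0, Rupert=5, Mallory=4
Event 10 (Rupert -> Mallory, 3): Rupert: 5 -> 2, Mallory: 4 -> 7. State: Oscar=0, Rupert=2, Mallory=7
Event 11 (Mallory -> Rupert, 1): Mallory: 7 -> 6, Rupert: 2 -> 3. State: Oscar=0, Rupert=3, Mallory=6
Event 12 (Rupert -1): Rupert: 3 -> 2. State: Oscar=0, Rupert=2, Mallory=6

Mallory's final count: 6

Answer: 6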